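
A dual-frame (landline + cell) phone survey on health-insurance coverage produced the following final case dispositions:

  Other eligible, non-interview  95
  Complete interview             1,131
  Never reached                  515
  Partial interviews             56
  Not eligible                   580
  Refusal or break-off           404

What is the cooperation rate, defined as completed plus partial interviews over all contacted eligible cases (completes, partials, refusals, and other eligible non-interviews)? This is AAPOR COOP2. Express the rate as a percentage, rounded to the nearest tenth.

70.4%

Numerator = 1131 + 56 = 1187
Denominator = 1131 + 56 + 404 + 95 = 1686
COOP2 = 1187 / 1686 = 0.7040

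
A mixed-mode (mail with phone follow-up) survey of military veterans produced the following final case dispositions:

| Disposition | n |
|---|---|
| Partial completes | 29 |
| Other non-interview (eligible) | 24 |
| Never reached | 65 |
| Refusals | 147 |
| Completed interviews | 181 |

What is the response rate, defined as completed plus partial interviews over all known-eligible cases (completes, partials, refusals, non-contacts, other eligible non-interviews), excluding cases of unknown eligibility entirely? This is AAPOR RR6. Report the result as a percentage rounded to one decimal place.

47.1%

Top: 181 + 29 = 210
Denominator: 181 + 29 + 147 + 65 + 24 = 446
RR6 = 210 / 446 = 0.4709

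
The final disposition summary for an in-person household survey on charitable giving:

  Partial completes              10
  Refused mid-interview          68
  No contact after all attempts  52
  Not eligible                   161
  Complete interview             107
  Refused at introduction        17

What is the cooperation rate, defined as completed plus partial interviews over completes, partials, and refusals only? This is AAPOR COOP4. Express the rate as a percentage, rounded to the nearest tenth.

57.9%

Declined to participate = 17 + 68 = 85
Num = 107 + 10 = 117
Denominator = 107 + 10 + 85 = 202
COOP4 = 117 / 202 = 0.5792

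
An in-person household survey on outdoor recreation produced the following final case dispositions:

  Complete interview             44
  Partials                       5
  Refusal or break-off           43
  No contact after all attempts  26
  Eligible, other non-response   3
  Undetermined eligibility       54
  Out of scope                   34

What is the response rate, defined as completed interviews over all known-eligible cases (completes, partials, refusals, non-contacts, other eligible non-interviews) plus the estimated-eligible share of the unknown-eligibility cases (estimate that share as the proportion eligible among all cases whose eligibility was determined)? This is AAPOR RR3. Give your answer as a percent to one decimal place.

27.0%

Top = 44
Eligible (known) = 44 + 5 + 43 + 26 + 3 = 121
e = 121 / (121 + 34) = 121 / 155 = 0.7806
Eligible share of unknowns = 0.7806 × 54 = 42.15
Base = 121 + 42.15 = 163.15
RR3 = 44 / 163.15 = 0.2697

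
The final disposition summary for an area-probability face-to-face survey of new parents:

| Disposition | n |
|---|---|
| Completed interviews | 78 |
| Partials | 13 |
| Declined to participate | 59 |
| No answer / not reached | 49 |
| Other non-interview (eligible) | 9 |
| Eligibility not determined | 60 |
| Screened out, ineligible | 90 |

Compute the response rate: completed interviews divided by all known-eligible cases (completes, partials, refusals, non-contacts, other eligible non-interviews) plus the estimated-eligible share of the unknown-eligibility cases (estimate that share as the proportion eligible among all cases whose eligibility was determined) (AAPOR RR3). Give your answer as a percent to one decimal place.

31.2%

Top: 78
Determined eligible: 78 + 13 + 59 + 49 + 9 = 208
e = 208 / (208 + 90) = 208 / 298 = 0.6980
Eligible share of unknowns: 0.6980 × 60 = 41.88
Denom: 208 + 41.88 = 249.88
RR3 = 78 / 249.88 = 0.3121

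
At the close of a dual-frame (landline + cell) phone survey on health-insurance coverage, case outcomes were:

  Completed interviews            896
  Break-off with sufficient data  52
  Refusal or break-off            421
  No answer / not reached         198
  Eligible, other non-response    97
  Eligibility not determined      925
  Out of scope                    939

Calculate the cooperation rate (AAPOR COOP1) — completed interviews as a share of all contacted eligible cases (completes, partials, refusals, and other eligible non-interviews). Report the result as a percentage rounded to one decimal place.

Num: 896
Base: 896 + 52 + 421 + 97 = 1466
COOP1 = 896 / 1466 = 0.6112

61.1%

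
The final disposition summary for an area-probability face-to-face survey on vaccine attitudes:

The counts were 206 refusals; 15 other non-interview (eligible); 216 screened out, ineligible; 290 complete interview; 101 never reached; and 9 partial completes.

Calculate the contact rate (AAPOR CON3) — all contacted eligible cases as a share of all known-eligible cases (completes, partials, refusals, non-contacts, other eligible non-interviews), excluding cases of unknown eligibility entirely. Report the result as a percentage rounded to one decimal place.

83.7%

Num: 290 + 9 + 206 + 15 = 520
Denominator: 290 + 9 + 206 + 101 + 15 = 621
CON3 = 520 / 621 = 0.8374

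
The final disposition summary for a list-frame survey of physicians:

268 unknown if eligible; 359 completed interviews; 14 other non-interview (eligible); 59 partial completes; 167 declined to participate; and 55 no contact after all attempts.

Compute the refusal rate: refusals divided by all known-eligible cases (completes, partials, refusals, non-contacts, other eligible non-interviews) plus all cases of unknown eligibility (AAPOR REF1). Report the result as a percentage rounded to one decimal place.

Top → 167
Denom → 359 + 59 + 167 + 55 + 14 + 268 = 922
REF1 = 167 / 922 = 0.1811

18.1%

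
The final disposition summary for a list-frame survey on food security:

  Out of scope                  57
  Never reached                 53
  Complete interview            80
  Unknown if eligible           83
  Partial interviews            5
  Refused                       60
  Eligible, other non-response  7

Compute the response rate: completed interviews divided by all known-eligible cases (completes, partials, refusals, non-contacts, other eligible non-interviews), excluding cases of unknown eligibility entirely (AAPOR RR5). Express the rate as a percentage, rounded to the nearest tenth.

39.0%

Num = 80
Denom = 80 + 5 + 60 + 53 + 7 = 205
RR5 = 80 / 205 = 0.3902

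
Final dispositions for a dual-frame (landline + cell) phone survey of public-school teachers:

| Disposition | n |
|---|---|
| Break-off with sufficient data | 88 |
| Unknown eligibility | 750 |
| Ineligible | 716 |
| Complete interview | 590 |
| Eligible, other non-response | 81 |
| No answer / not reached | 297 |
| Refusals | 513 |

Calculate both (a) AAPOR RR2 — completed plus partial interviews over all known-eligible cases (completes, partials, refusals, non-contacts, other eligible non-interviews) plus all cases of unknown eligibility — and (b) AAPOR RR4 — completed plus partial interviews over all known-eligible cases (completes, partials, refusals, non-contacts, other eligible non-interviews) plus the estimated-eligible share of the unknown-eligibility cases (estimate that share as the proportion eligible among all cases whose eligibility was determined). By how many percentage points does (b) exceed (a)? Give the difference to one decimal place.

3.3

Top → 590 + 88 = 678
Base → 590 + 88 + 513 + 297 + 81 + 750 = 2319
RR2 = 678 / 2319 = 0.2924
Determined eligible → 590 + 88 + 513 + 297 + 81 = 1569
e = 1569 / (1569 + 716) = 1569 / 2285 = 0.6867
e × U → 0.6867 × 750 = 515.02
Base → 1569 + 515.02 = 2084.02
RR4 = 678 / 2084.02 = 0.3253
Difference = 32.53 − 29.24 = 3.29 percentage points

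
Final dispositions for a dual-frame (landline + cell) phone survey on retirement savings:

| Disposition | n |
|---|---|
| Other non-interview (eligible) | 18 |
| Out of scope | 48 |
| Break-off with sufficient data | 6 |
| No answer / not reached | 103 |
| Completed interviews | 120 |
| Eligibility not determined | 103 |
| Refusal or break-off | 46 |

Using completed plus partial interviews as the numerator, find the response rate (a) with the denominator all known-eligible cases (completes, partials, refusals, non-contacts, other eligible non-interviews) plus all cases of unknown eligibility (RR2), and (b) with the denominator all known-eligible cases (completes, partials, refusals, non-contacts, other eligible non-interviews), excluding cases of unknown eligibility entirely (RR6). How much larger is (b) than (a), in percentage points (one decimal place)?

Num = 120 + 6 = 126
Base = 120 + 6 + 46 + 103 + 18 + 103 = 396
RR2 = 126 / 396 = 0.3182
Base = 120 + 6 + 46 + 103 + 18 = 293
RR6 = 126 / 293 = 0.4300
Difference = 43.00 − 31.82 = 11.18 percentage points

11.2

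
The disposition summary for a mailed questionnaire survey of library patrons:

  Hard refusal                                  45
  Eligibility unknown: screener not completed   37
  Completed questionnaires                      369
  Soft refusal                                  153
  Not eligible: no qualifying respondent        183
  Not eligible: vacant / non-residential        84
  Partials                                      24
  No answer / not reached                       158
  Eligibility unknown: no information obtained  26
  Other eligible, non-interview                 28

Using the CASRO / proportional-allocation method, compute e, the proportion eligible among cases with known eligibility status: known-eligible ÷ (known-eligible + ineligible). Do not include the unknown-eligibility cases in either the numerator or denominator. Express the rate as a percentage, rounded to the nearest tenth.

74.4%

Refusals = 45 + 153 = 198
Undetermined eligibility = 37 + 26 = 63
Not eligible = 183 + 84 = 267
Eligible (known) → 369 + 24 + 198 + 158 + 28 = 777
e = 777 / (777 + 267) = 777 / 1044 = 0.7443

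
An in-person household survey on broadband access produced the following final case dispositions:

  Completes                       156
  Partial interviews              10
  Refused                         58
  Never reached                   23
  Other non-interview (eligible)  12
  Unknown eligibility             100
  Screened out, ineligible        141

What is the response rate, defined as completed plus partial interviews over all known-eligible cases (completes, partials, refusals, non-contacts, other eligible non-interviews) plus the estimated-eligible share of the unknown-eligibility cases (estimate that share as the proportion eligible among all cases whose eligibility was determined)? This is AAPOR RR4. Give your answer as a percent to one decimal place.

51.3%

Top → 156 + 10 = 166
Known eligible → 156 + 10 + 58 + 23 + 12 = 259
e = 259 / (259 + 141) = 259 / 400 = 0.6475
Eligible share of unknowns → 0.6475 × 100 = 64.75
Denom → 259 + 64.75 = 323.75
RR4 = 166 / 323.75 = 0.5127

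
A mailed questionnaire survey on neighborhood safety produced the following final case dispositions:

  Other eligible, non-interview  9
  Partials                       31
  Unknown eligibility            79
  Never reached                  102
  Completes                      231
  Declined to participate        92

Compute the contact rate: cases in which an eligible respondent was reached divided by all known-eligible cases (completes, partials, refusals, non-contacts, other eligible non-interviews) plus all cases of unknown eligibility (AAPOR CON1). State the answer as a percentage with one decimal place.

66.7%

Top: 231 + 31 + 92 + 9 = 363
Denom: 231 + 31 + 92 + 102 + 9 + 79 = 544
CON1 = 363 / 544 = 0.6673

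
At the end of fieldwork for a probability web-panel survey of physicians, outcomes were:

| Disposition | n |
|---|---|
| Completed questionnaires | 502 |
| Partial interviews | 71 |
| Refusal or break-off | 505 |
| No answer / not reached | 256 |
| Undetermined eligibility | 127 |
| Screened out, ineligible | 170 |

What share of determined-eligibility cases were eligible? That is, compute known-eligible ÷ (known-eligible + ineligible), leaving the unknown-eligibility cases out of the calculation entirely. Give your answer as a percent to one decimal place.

88.7%

Determined eligible = 502 + 71 + 505 + 256 = 1334
e = 1334 / (1334 + 170) = 1334 / 1504 = 0.8870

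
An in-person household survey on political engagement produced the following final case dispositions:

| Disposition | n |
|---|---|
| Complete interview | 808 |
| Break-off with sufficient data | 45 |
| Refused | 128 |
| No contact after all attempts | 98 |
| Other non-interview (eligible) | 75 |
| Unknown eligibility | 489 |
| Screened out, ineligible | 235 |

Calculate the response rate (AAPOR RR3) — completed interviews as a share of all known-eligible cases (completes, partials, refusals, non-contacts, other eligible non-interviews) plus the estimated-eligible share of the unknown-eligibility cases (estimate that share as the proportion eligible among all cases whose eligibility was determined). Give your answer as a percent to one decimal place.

51.8%

Numerator → 808
Determined eligible → 808 + 45 + 128 + 98 + 75 = 1154
e = 1154 / (1154 + 235) = 1154 / 1389 = 0.8308
Eligible share of unknowns → 0.8308 × 489 = 406.26
Denom → 1154 + 406.26 = 1560.26
RR3 = 808 / 1560.26 = 0.5179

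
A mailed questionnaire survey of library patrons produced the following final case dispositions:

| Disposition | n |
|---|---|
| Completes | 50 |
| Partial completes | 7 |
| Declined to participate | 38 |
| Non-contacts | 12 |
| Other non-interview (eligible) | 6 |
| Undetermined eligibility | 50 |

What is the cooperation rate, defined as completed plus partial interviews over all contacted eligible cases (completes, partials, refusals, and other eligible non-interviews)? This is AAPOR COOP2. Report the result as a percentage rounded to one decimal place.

56.4%

Num → 50 + 7 = 57
Base → 50 + 7 + 38 + 6 = 101
COOP2 = 57 / 101 = 0.5644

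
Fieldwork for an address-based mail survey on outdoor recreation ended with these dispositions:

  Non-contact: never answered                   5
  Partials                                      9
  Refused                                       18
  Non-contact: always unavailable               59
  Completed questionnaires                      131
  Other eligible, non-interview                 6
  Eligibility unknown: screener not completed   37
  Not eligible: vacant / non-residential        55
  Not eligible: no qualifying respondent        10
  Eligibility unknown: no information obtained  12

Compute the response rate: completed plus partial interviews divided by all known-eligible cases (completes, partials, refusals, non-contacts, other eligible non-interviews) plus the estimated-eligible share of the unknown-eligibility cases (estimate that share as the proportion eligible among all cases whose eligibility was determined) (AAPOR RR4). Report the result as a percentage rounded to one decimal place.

52.6%

Non-contacts = 5 + 59 = 64
Unknown eligibility = 37 + 12 = 49
Out of scope = 10 + 55 = 65
Top = 131 + 9 = 140
Eligible (known) = 131 + 9 + 18 + 64 + 6 = 228
e = 228 / (228 + 65) = 228 / 293 = 0.7782
e × U = 0.7782 × 49 = 38.13
Base = 228 + 38.13 = 266.13
RR4 = 140 / 266.13 = 0.5261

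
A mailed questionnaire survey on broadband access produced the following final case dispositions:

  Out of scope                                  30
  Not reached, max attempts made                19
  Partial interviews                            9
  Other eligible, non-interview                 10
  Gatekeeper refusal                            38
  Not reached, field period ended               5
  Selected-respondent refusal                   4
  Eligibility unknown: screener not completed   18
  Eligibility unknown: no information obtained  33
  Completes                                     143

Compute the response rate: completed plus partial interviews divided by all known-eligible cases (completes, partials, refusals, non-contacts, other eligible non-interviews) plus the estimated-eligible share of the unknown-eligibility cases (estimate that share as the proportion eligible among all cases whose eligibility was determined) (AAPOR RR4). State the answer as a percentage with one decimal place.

Refused = 38 + 4 = 42
Non-contacts = 5 + 19 = 24
Unknown eligibility = 18 + 33 = 51
Numerator → 143 + 9 = 152
Known eligible → 143 + 9 + 42 + 24 + 10 = 228
e = 228 / (228 + 30) = 228 / 258 = 0.8837
Estimated eligible among unknowns → 0.8837 × 51 = 45.07
Base → 228 + 45.07 = 273.07
RR4 = 152 / 273.07 = 0.5566

55.7%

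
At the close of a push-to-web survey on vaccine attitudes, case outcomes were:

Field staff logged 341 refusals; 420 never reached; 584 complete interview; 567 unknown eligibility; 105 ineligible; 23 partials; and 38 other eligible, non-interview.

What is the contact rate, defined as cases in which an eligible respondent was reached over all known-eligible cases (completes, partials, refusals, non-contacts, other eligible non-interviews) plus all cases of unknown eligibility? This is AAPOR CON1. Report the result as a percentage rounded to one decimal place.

Numerator = 584 + 23 + 341 + 38 = 986
Base = 584 + 23 + 341 + 420 + 38 + 567 = 1973
CON1 = 986 / 1973 = 0.4997

50.0%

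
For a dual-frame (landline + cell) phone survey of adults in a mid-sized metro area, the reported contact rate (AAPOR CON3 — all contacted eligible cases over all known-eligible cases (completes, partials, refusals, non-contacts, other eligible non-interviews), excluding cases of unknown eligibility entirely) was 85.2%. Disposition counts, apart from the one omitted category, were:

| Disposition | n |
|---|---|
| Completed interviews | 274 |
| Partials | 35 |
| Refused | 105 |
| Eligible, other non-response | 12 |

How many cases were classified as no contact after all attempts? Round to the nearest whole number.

Top: 274 + 35 + 105 + 12 = 426
CON3 = 426 / D = 0.852
D = 426 / 0.852 = 500.0
Rest of base = 426
no contact after all attempts = 500.0 − 426 ≈ 74

74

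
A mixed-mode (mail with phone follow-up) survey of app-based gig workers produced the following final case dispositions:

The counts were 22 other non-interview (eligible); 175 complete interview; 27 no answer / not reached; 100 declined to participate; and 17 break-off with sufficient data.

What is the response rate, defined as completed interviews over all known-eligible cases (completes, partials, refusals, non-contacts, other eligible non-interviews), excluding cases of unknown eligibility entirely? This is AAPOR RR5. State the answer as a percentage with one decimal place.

Top → 175
Denom → 175 + 17 + 100 + 27 + 22 = 341
RR5 = 175 / 341 = 0.5132

51.3%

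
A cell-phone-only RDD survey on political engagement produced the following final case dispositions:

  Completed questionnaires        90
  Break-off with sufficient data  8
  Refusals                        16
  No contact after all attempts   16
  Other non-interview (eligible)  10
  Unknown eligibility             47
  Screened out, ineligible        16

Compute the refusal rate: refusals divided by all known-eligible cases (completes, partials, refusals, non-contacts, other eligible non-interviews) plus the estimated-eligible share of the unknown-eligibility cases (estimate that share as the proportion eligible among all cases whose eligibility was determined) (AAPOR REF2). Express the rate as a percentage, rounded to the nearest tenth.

Num: 16
Determined eligible: 90 + 8 + 16 + 16 + 10 = 140
e = 140 / (140 + 16) = 140 / 156 = 0.8974
e × U: 0.8974 × 47 = 42.18
Denom: 140 + 42.18 = 182.18
REF2 = 16 / 182.18 = 0.0878

8.8%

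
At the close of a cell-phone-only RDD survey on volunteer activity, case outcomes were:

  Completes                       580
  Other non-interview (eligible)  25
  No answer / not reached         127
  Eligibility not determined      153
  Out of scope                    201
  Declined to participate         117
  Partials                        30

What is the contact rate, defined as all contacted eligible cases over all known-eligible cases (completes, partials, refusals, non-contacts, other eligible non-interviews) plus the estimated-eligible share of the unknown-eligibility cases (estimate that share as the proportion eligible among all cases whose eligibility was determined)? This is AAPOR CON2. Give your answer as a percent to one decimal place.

Numerator: 580 + 30 + 117 + 25 = 752
Determined eligible: 580 + 30 + 117 + 127 + 25 = 879
e = 879 / (879 + 201) = 879 / 1080 = 0.8139
Estimated eligible among unknowns: 0.8139 × 153 = 124.53
Base: 879 + 124.53 = 1003.53
CON2 = 752 / 1003.53 = 0.7494

74.9%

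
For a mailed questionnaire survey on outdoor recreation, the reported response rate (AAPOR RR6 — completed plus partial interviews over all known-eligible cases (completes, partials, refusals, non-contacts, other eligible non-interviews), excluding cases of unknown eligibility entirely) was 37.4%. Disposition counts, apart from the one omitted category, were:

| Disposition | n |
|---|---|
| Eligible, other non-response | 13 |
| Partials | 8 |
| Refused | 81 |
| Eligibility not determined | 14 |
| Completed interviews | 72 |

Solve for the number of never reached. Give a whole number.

40

Numerator: 72 + 8 = 80
RR6 = 80 / D = 0.374
D = 80 / 0.374 = 213.9
Remaining denominator categories sum to 174
never reached = 213.9 − 174 ≈ 40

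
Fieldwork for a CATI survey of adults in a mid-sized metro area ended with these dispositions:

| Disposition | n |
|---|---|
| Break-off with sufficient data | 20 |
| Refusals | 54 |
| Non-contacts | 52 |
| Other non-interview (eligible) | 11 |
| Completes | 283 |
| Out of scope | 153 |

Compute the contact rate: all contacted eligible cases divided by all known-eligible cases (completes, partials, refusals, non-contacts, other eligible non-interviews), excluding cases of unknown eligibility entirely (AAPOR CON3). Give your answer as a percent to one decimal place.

Numerator = 283 + 20 + 54 + 11 = 368
Base = 283 + 20 + 54 + 52 + 11 = 420
CON3 = 368 / 420 = 0.8762

87.6%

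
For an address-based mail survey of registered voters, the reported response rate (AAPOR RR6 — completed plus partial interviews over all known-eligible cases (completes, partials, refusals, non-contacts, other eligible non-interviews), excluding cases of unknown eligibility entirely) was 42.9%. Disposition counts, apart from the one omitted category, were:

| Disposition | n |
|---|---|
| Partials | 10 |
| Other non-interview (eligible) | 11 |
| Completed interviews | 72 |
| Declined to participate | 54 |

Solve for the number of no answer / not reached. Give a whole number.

Numerator = 72 + 10 = 82
RR6 = 82 / D = 0.429
D = 82 / 0.429 = 191.1
Other denominator terms total 147
no answer / not reached = 191.1 − 147 ≈ 44

44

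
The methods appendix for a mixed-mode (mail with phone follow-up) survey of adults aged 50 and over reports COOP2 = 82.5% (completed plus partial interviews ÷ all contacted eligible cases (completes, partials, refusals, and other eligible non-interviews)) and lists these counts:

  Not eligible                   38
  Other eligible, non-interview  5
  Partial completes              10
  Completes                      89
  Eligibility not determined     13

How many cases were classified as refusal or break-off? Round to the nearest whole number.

16

Top: 89 + 10 = 99
COOP2 = 99 / D = 0.825
D = 99 / 0.825 = 120.0
Other denominator terms total 104
refusal or break-off = 120.0 − 104 ≈ 16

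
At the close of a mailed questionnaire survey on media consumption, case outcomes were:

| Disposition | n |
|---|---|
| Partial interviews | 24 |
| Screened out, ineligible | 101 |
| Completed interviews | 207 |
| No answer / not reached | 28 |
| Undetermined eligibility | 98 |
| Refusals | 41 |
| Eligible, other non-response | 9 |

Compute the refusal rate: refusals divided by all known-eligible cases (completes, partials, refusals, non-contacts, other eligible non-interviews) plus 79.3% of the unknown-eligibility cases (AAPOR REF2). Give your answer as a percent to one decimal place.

Num = 41
Determined eligible = 207 + 24 + 41 + 28 + 9 = 309
Eligible share of unknowns = 0.7930 × 98 = 77.71
Denominator = 309 + 77.71 = 386.71
REF2 = 41 / 386.71 = 0.1060

10.6%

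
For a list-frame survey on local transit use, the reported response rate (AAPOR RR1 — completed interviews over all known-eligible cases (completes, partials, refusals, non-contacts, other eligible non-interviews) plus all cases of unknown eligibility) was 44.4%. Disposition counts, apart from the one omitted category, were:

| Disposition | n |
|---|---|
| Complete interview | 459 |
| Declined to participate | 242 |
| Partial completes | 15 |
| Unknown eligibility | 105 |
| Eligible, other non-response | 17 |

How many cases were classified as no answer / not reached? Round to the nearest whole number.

RR1 = 459 / D = 0.444
D = 459 / 0.444 = 1033.8
Other denominator terms total 838
no answer / not reached = 1033.8 − 838 ≈ 196

196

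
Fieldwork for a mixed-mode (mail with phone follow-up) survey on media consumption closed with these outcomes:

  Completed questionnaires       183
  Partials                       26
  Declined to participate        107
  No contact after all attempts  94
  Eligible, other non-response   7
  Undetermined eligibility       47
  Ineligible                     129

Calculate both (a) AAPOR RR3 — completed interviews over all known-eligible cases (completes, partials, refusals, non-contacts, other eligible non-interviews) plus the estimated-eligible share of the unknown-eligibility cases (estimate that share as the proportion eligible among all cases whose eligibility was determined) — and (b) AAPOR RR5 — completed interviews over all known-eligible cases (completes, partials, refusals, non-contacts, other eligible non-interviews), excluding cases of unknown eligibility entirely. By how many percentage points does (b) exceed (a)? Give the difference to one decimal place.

3.5

Numerator → 183
Eligible (known) → 183 + 26 + 107 + 94 + 7 = 417
e = 417 / (417 + 129) = 417 / 546 = 0.7637
Estimated eligible among unknowns → 0.7637 × 47 = 35.89
Base → 417 + 35.89 = 452.89
RR3 = 183 / 452.89 = 0.4041
Base → 183 + 26 + 107 + 94 + 7 = 417
RR5 = 183 / 417 = 0.4388
Difference = 43.88 − 40.41 = 3.47 percentage points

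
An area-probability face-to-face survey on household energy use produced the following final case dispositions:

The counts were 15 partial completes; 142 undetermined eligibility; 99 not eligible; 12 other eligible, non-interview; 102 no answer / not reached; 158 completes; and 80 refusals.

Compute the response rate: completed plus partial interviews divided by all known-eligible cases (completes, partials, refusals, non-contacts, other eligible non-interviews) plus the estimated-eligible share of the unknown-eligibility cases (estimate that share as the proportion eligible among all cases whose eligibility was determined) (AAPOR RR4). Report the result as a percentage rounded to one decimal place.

Top: 158 + 15 = 173
Determined eligible: 158 + 15 + 80 + 102 + 12 = 367
e = 367 / (367 + 99) = 367 / 466 = 0.7876
e × U: 0.7876 × 142 = 111.84
Base: 367 + 111.84 = 478.84
RR4 = 173 / 478.84 = 0.3613

36.1%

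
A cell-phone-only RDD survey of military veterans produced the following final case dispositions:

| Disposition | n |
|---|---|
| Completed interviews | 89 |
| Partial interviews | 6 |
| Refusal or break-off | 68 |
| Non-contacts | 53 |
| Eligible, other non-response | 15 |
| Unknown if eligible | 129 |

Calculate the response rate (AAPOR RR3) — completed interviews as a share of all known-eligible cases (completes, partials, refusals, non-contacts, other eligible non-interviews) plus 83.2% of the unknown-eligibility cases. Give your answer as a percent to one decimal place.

26.3%

Top: 89
Eligible (known): 89 + 6 + 68 + 53 + 15 = 231
Estimated eligible among unknowns: 0.8320 × 129 = 107.33
Denom: 231 + 107.33 = 338.33
RR3 = 89 / 338.33 = 0.2631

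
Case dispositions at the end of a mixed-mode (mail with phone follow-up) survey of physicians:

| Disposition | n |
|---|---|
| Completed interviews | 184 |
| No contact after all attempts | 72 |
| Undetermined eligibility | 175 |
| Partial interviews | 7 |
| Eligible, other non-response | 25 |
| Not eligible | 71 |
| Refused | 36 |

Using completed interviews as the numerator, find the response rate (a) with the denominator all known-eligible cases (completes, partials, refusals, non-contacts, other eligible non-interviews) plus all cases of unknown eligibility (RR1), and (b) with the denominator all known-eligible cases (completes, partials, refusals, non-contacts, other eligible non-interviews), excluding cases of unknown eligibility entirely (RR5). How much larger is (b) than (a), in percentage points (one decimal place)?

19.9

Numerator = 184
Base = 184 + 7 + 36 + 72 + 25 + 175 = 499
RR1 = 184 / 499 = 0.3687
Base = 184 + 7 + 36 + 72 + 25 = 324
RR5 = 184 / 324 = 0.5679
Difference = 56.79 − 36.87 = 19.92 percentage points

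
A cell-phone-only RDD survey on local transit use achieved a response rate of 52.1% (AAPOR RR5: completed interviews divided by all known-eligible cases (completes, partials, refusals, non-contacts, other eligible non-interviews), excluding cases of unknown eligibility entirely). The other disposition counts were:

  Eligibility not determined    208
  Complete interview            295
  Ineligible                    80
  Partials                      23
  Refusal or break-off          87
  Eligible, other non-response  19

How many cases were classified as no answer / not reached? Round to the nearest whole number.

RR5 = 295 / D = 0.521
D = 295 / 0.521 = 566.2
Rest of base = 424
no answer / not reached = 566.2 − 424 ≈ 142

142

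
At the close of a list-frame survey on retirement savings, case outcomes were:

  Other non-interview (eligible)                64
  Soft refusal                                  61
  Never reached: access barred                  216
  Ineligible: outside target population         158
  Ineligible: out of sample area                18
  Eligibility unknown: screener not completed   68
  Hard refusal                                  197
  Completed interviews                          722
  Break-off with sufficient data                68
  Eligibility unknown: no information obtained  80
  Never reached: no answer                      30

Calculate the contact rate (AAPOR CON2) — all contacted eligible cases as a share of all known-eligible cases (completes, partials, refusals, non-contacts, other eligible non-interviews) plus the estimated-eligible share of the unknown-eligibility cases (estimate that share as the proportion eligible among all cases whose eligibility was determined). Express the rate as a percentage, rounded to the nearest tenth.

Declined to participate = 197 + 61 = 258
Non-contacts = 30 + 216 = 246
Undetermined eligibility = 68 + 80 = 148
Ineligible = 158 + 18 = 176
Num = 722 + 68 + 258 + 64 = 1112
Known eligible = 722 + 68 + 258 + 246 + 64 = 1358
e = 1358 / (1358 + 176) = 1358 / 1534 = 0.8853
Eligible share of unknowns = 0.8853 × 148 = 131.02
Denom = 1358 + 131.02 = 1489.02
CON2 = 1112 / 1489.02 = 0.7468

74.7%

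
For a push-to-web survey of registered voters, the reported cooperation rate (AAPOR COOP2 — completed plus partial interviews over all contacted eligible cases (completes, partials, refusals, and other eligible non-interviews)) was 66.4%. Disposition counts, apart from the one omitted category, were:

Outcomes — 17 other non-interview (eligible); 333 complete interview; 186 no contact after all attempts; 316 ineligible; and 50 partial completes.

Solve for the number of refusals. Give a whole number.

177

Top → 333 + 50 = 383
COOP2 = 383 / D = 0.664
D = 383 / 0.664 = 576.8
Remaining denominator categories sum to 400
refusals = 576.8 − 400 ≈ 177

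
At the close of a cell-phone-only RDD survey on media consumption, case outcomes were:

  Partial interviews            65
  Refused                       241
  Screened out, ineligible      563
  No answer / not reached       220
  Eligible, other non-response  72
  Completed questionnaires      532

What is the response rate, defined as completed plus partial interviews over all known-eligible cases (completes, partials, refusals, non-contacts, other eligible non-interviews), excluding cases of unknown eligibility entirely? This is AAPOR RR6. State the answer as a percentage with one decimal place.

52.8%

Numerator: 532 + 65 = 597
Base: 532 + 65 + 241 + 220 + 72 = 1130
RR6 = 597 / 1130 = 0.5283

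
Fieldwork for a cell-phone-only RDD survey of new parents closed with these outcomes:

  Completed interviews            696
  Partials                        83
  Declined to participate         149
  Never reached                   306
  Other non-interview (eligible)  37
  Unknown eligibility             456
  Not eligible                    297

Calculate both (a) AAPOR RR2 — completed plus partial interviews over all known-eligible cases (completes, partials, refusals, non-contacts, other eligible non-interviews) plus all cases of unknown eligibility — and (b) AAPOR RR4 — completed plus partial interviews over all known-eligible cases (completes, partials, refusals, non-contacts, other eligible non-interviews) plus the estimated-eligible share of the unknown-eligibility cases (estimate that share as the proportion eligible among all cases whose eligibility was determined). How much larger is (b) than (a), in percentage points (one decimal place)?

Num = 696 + 83 = 779
Denom = 696 + 83 + 149 + 306 + 37 + 456 = 1727
RR2 = 779 / 1727 = 0.4511
Determined eligible = 696 + 83 + 149 + 306 + 37 = 1271
e = 1271 / (1271 + 297) = 1271 / 1568 = 0.8106
e × U = 0.8106 × 456 = 369.63
Denom = 1271 + 369.63 = 1640.63
RR4 = 779 / 1640.63 = 0.4748
Difference = 47.48 − 45.11 = 2.37 percentage points

2.4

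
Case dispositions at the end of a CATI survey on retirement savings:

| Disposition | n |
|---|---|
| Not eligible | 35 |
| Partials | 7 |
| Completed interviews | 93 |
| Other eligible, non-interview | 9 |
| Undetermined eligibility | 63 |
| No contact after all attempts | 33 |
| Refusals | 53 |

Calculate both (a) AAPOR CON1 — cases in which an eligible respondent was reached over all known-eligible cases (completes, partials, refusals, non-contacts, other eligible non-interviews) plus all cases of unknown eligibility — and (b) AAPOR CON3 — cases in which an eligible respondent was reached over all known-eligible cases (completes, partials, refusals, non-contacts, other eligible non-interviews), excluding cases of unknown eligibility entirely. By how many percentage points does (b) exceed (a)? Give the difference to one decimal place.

Num → 93 + 7 + 53 + 9 = 162
Denominator → 93 + 7 + 53 + 33 + 9 + 63 = 258
CON1 = 162 / 258 = 0.6279
Denominator → 93 + 7 + 53 + 33 + 9 = 195
CON3 = 162 / 195 = 0.8308
Difference = 83.08 − 62.79 = 20.29 percentage points

20.3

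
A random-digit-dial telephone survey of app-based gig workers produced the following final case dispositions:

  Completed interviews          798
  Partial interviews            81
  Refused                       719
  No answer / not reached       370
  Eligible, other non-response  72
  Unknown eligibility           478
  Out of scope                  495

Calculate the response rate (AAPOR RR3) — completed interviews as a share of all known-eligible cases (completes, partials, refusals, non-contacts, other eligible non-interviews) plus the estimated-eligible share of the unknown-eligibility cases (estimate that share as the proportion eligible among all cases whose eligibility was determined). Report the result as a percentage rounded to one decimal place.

Top = 798
Determined eligible = 798 + 81 + 719 + 370 + 72 = 2040
e = 2040 / (2040 + 495) = 2040 / 2535 = 0.8047
Estimated eligible among unknowns = 0.8047 × 478 = 384.65
Denom = 2040 + 384.65 = 2424.65
RR3 = 798 / 2424.65 = 0.3291

32.9%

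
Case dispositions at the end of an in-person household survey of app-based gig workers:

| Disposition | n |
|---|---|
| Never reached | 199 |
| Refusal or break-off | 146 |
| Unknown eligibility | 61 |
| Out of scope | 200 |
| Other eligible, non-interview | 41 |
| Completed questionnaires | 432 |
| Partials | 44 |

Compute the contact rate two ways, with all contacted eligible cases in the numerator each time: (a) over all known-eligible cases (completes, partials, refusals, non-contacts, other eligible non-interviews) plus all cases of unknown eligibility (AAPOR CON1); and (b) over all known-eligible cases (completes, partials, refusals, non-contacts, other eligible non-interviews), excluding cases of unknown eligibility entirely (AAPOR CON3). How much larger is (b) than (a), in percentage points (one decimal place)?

5.1

Num → 432 + 44 + 146 + 41 = 663
Base → 432 + 44 + 146 + 199 + 41 + 61 = 923
CON1 = 663 / 923 = 0.7183
Base → 432 + 44 + 146 + 199 + 41 = 862
CON3 = 663 / 862 = 0.7691
Difference = 76.91 − 71.83 = 5.08 percentage points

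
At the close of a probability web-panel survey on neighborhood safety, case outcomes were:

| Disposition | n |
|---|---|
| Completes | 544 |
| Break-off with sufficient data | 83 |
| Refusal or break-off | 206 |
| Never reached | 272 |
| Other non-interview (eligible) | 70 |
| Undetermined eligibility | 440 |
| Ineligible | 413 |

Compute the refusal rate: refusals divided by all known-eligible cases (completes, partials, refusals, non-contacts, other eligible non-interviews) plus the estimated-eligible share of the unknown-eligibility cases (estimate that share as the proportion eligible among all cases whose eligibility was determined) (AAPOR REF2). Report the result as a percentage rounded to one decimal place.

Numerator = 206
Eligible (known) = 544 + 83 + 206 + 272 + 70 = 1175
e = 1175 / (1175 + 413) = 1175 / 1588 = 0.7399
Estimated eligible among unknowns = 0.7399 × 440 = 325.56
Denominator = 1175 + 325.56 = 1500.56
REF2 = 206 / 1500.56 = 0.1373

13.7%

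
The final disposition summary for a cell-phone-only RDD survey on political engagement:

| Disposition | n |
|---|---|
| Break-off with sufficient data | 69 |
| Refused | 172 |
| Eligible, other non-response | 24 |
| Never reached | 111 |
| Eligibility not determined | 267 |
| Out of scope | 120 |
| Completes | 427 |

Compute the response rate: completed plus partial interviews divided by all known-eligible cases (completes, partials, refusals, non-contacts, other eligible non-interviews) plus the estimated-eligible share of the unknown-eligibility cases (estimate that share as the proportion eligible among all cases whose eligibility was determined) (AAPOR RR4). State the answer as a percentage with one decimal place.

Num → 427 + 69 = 496
Eligible (known) → 427 + 69 + 172 + 111 + 24 = 803
e = 803 / (803 + 120) = 803 / 923 = 0.8700
Estimated eligible among unknowns → 0.8700 × 267 = 232.29
Denominator → 803 + 232.29 = 1035.29
RR4 = 496 / 1035.29 = 0.4791

47.9%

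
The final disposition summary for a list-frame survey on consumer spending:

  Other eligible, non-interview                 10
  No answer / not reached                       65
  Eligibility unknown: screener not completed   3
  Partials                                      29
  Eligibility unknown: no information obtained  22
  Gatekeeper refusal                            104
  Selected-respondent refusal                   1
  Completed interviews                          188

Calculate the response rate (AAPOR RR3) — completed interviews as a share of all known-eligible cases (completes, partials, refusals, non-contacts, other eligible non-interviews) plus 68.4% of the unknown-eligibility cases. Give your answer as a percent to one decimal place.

45.4%

Refusal or break-off = 104 + 1 = 105
Eligibility not determined = 3 + 22 = 25
Num: 188
Determined eligible: 188 + 29 + 105 + 65 + 10 = 397
Eligible share of unknowns: 0.6840 × 25 = 17.10
Base: 397 + 17.10 = 414.10
RR3 = 188 / 414.10 = 0.4540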